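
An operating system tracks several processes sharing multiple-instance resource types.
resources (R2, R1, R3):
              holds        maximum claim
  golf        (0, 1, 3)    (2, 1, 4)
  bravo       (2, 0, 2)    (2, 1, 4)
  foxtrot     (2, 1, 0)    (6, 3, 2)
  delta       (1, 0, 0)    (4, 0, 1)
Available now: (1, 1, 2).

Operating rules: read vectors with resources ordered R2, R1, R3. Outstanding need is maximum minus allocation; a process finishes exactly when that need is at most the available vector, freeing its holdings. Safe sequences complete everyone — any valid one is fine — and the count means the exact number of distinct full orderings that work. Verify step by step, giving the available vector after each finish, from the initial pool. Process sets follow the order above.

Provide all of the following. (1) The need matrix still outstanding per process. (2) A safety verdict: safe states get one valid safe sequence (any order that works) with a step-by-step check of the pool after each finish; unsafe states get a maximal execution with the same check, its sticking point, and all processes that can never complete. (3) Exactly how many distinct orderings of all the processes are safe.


(1) Outstanding need per process (order R2, R1, R3):
  golf: (2, 0, 1)
  bravo: (0, 1, 2)
  foxtrot: (4, 2, 2)
  delta: (3, 0, 1)
(2) SAFE. One safe sequence: bravo, golf, delta, foxtrot.
Key observation: at bravo the run first touches a limit — (0, 1, 2) against (1, 1, 2), exact on a resource it actually requests.
Walking it through:
  pool = (1, 1, 2)
  bravo needs (0, 1, 2) <= (1, 1, 2) -> finishes; pool += (2, 0, 2) = (3, 1, 4)
  golf needs (2, 0, 1) <= (3, 1, 4) -> finishes; pool += (0, 1, 3) = (3, 2, 7)
  delta needs (3, 0, 1) <= (3, 2, 7) -> finishes; pool += (1, 0, 0) = (4, 2, 7)
  foxtrot needs (4, 2, 2) <= (4, 2, 7) -> finishes; pool += (2, 1, 0) = (6, 3, 7)
(3) The exact count: 2 of the possible complete orderings are safe sequences.


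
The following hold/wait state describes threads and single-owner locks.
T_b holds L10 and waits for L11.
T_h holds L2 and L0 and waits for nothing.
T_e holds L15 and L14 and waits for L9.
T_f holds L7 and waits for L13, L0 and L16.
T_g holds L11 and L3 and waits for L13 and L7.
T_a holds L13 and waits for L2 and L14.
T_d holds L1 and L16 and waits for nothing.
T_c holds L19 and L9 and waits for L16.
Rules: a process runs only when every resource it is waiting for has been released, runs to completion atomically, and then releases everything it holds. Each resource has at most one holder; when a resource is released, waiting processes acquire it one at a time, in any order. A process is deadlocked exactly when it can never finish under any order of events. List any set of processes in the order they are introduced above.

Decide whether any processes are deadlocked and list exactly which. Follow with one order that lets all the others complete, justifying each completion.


The deadlocked set is empty.
Key observation: every chain of waits terminates; starting from the processes that wait on nothing, all the rest unlock in turn.
A valid finishing order for the others: T_d, T_c, T_h, T_e, T_a, T_f, T_g, T_b.
Verifying each step:
  run T_d (it waits on nothing); releases L1 and L16
  T_c waits on L16 — all released -> runs and releases L19 and L9
  run T_h (it waits on nothing); releases L2 and L0
  T_e waits on L9 — all released -> runs and releases L15 and L14
  T_a waits on L2 and L14 — all released -> runs and releases L13
  T_f waits on L13, L0 and L16 — all released -> runs and releases L7
  T_g waits on L13 and L7 — all released -> runs and releases L11 and L3
  T_b waits on L11 — all released -> runs and releases L10


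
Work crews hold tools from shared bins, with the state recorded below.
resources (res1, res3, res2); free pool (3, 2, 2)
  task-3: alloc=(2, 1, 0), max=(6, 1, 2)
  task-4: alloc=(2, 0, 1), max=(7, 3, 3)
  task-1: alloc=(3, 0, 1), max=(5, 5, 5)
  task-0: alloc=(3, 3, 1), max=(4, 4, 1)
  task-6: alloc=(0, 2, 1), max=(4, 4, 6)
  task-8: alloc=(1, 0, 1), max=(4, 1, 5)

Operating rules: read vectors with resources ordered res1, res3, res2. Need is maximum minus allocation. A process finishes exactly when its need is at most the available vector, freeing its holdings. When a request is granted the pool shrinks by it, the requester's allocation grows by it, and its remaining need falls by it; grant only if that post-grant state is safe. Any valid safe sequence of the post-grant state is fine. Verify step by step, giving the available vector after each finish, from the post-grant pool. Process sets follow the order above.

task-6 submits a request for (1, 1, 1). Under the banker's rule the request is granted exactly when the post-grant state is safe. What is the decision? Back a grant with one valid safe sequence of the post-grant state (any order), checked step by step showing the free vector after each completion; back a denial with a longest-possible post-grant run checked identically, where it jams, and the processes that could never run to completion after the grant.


DENY — the pretend-granted state is unsafe.
Key observation: once task-0, task-3, task-4 finish, the pool peaks at (9, 5, 3) — and every remaining process still needs more res2 than that.
After a pretend grant, a maximal execution: task-0, task-3, task-4 — then nothing else fits. Check, step by step:
  pool = (2, 1, 1)
  task-0 needs (1, 1, 0) <= (2, 1, 1) -> finishes; pool += (3, 3, 1) = (5, 4, 2)
  task-3 needs (4, 0, 2) <= (5, 4, 2) -> finishes; pool += (2, 1, 0) = (7, 5, 2)
  task-4 needs (5, 3, 2) <= (7, 5, 2) -> finishes; pool += (2, 0, 1) = (9, 5, 3)
  task-1 cannot run: need (2, 5, 4) vs free (9, 5, 3) (insufficient res2)
  task-6 cannot run: need (3, 1, 4) vs free (9, 5, 3) (insufficient res2)
  task-8 cannot run: need (3, 1, 4) vs free (9, 5, 3) (insufficient res2)
Post-grant, the permanently blocked set is task-1, task-6 and task-8.


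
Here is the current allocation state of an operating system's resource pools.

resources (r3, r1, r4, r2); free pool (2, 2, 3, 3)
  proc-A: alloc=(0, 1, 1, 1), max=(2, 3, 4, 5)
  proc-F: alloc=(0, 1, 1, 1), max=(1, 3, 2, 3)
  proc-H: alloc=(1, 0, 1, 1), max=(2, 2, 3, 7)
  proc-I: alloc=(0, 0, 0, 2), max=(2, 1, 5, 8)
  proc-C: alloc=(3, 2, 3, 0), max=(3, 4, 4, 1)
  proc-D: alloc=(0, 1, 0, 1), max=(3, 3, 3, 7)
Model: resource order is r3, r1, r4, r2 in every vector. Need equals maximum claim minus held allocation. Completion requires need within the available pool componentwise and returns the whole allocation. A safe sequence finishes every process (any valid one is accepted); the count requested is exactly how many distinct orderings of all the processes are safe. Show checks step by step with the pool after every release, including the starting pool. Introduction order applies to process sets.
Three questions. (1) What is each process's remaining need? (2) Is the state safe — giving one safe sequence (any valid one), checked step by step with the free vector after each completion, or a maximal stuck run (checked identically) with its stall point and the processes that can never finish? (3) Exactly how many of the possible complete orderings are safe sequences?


(1) Outstanding need per process (order r3, r1, r4, r2):
  proc-A: (2, 2, 3, 4)
  proc-F: (1, 2, 1, 2)
  proc-H: (1, 2, 2, 6)
  proc-I: (2, 1, 5, 6)
  proc-C: (0, 2, 1, 1)
  proc-D: (3, 2, 3, 6)
(2) UNSAFE — no complete ordering exists.
Key observation: even finishing proc-F, proc-C, proc-A leaves just (5, 6, 8, 5) free — too little r2 for any of the remaining processes.
The run proc-F, proc-C, proc-A cannot be extended any further. Check, step by step:
  pool = (2, 2, 3, 3)
  proc-F needs (1, 2, 1, 2) <= (2, 2, 3, 3) -> finishes; pool += (0, 1, 1, 1) = (2, 3, 4, 4)
  proc-C needs (0, 2, 1, 1) <= (2, 3, 4, 4) -> finishes; pool += (3, 2, 3, 0) = (5, 5, 7, 4)
  proc-A needs (2, 2, 3, 4) <= (5, 5, 7, 4) -> finishes; pool += (0, 1, 1, 1) = (5, 6, 8, 5)
  proc-H still needs (1, 2, 2, 6) but only (5, 6, 8, 5) is free — short on r2
  proc-I still needs (2, 1, 5, 6) but only (5, 6, 8, 5) is free — short on r2
  proc-D still needs (3, 2, 3, 6) but only (5, 6, 8, 5) is free — short on r2
Never able to finish: proc-H, proc-I and proc-D.
(3) Exactly 0 of the possible complete orderings are safe sequences.


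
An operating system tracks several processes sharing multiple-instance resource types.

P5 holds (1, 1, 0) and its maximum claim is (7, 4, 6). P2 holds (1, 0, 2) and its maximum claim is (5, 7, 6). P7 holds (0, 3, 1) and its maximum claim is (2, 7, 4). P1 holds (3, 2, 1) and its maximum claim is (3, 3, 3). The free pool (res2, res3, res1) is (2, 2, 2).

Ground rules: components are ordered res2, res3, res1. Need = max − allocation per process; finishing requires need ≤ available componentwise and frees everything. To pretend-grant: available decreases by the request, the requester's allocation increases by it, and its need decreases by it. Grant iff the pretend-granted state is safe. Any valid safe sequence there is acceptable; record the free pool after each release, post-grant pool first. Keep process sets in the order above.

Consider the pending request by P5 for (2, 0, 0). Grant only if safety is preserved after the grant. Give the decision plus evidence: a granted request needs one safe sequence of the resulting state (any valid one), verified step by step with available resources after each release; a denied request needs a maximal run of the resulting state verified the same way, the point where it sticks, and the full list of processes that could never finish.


DENY. Granting would leave the state unsafe.
Key observation: the pool after P1, P7 is (3, 7, 4); every surviving request exceeds it in res2, so progress ends there.
On the post-grant state, P1, P7 is a maximal run — nothing extends it. Walking it through:
  pool = (0, 2, 2)
  run P1 (needs (0, 1, 2), free (0, 2, 2)); after release of (3, 2, 1) the pool is (3, 4, 3)
  run P7 (needs (2, 4, 3), free (3, 4, 3)); after release of (0, 3, 1) the pool is (3, 7, 4)
  P5 cannot run: need (4, 3, 6) vs free (3, 7, 4) (insufficient res2 and res1)
  P2 cannot run: need (4, 7, 4) vs free (3, 7, 4) (insufficient res2)
Processes that could never finish after the grant: P5 and P2.


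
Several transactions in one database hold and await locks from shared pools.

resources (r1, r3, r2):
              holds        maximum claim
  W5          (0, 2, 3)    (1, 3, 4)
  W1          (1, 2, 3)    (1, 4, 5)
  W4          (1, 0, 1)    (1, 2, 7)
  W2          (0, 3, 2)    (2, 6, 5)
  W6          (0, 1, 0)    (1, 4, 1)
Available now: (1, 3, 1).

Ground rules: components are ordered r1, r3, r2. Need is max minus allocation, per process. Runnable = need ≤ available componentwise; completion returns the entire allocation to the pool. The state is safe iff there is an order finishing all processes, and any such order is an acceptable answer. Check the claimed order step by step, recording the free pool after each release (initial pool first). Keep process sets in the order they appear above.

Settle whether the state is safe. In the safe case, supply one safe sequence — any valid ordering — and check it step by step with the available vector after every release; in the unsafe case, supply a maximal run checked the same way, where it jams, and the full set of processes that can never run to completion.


SAFE — a valid safe sequence is W5, W1, W6, W4, W2.
Key observation: the order's first zero-slack moment is W5 ((1, 1, 1) needed, (1, 3, 1) free — a requested resource with nothing to spare).
Verifying each step:
  pool = (1, 3, 1)
  W5: need (1, 1, 1) fits (1, 3, 1); releases (0, 2, 3), pool now (1, 5, 4)
  W1: need (0, 2, 2) fits (1, 5, 4); releases (1, 2, 3), pool now (2, 7, 7)
  W6: need (1, 3, 1) fits (2, 7, 7); releases (0, 1, 0), pool now (2, 8, 7)
  W4: need (0, 2, 6) fits (2, 8, 7); releases (1, 0, 1), pool now (3, 8, 8)
  W2: need (2, 3, 3) fits (3, 8, 8); releases (0, 3, 2), pool now (3, 11, 10)


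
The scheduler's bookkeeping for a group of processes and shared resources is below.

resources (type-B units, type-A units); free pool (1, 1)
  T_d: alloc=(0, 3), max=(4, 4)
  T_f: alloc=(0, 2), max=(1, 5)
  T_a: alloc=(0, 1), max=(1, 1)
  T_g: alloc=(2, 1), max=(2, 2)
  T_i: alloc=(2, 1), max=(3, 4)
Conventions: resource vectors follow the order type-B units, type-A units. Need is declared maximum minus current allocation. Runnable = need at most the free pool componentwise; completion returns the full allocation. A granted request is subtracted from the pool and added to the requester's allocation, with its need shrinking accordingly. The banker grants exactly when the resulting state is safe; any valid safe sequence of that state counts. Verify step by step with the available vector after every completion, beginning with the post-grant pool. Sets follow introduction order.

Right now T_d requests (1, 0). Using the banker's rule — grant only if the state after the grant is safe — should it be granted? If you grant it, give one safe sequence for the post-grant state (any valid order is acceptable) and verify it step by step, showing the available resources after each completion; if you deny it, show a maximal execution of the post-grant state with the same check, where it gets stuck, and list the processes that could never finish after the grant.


GRANT. The post-grant state is safe; one safe sequence: T_g, T_a, T_i, T_d, T_f.
Key observation: granting shrinks the pool to (0, 1), yet T_g still fits and the chain goes through.
Verifying the post-grant state step by step:
  pool = (0, 1)
  T_g: need (0, 1) fits (0, 1); releases (2, 1), pool now (2, 2)
  T_a: need (1, 0) fits (2, 2); releases (0, 1), pool now (2, 3)
  T_i: need (1, 3) fits (2, 3); releases (2, 1), pool now (4, 4)
  T_d: need (3, 1) fits (4, 4); releases (1, 3), pool now (5, 7)
  T_f: need (1, 3) fits (5, 7); releases (0, 2), pool now (5, 9)


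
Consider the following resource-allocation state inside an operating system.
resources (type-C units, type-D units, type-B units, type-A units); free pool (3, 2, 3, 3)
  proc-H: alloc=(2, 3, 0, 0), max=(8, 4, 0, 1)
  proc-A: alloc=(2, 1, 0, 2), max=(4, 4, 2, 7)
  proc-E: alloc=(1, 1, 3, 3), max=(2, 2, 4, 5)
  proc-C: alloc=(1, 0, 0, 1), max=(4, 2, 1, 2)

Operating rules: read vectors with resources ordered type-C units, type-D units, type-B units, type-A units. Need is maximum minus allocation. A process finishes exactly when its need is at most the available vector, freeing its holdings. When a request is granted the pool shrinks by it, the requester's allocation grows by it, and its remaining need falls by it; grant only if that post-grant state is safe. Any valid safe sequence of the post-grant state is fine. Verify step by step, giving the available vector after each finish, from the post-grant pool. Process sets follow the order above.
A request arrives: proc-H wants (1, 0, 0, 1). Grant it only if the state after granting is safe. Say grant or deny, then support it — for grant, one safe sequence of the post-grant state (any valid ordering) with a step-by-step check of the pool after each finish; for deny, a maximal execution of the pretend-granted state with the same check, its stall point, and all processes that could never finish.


GRANT. The post-grant state is safe; one safe sequence: proc-E, proc-C, proc-A, proc-H.
Key observation: (2, 2, 3, 2) free after granting still covers proc-E first, and each release covers the next.
Check on the post-grant state, step by step:
  pool = (2, 2, 3, 2)
  proc-E needs (1, 1, 1, 2) <= (2, 2, 3, 2) -> finishes; pool += (1, 1, 3, 3) = (3, 3, 6, 5)
  proc-C needs (3, 2, 1, 1) <= (3, 3, 6, 5) -> finishes; pool += (1, 0, 0, 1) = (4, 3, 6, 6)
  proc-A needs (2, 3, 2, 5) <= (4, 3, 6, 6) -> finishes; pool += (2, 1, 0, 2) = (6, 4, 6, 8)
  proc-H needs (5, 1, 0, 0) <= (6, 4, 6, 8) -> finishes; pool += (3, 3, 0, 1) = (9, 7, 6, 9)


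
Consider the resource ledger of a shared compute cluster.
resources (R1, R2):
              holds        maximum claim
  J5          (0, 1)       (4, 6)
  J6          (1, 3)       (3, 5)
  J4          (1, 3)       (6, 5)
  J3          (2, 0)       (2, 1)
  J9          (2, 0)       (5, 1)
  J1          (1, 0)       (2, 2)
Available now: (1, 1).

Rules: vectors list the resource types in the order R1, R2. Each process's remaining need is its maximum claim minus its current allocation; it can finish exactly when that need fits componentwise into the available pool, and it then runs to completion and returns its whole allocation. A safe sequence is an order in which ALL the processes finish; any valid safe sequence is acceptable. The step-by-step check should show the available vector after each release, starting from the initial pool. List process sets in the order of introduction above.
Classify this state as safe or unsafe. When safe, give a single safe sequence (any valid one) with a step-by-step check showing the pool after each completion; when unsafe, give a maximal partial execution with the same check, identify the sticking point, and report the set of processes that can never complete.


UNSAFE — no complete ordering exists.
Key observation: even finishing J3, J9 leaves just (5, 1) free — too little R2 for any of the remaining processes.
A maximal execution: J3, J9 — then nothing else fits. Check, step by step:
  pool = (1, 1)
  J3: need (0, 1) fits (1, 1); releases (2, 0), pool now (3, 1)
  J9: need (3, 1) fits (3, 1); releases (2, 0), pool now (5, 1)
  J5 still needs (4, 5) but only (5, 1) is free — short on R2
  J6 still needs (2, 2) but only (5, 1) is free — short on R2
  J4 still needs (5, 2) but only (5, 1) is free — short on R2
  J1 still needs (1, 2) but only (5, 1) is free — short on R2
Permanently blocked: J5, J6, J4 and J1.


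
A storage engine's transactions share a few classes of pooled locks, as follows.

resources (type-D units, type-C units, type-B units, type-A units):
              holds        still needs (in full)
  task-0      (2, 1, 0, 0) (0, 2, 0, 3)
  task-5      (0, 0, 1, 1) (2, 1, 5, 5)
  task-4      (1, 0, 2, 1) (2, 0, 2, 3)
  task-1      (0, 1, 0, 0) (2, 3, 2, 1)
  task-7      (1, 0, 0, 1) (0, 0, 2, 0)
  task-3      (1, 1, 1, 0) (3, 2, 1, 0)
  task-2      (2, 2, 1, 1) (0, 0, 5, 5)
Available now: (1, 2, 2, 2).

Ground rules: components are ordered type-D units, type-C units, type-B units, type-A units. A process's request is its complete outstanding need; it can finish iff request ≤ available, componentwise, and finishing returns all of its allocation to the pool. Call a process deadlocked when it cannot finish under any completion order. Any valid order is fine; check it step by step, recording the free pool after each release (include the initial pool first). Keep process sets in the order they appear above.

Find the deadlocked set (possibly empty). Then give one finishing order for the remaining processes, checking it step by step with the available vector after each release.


Deadlocked set: task-5 and task-2.
Key observation: once task-7, task-0, task-3, task-4, task-1 finish, the pool peaks at (6, 5, 5, 4) — and every remaining process still needs more type-A units than that.
One completion order for the rest: task-7, task-0, task-3, task-4, task-1. Verifying each step:
  pool = (1, 2, 2, 2)
  task-7 needs (0, 0, 2, 0) <= (1, 2, 2, 2) -> finishes; pool += (1, 0, 0, 1) = (2, 2, 2, 3)
  task-0 needs (0, 2, 0, 3) <= (2, 2, 2, 3) -> finishes; pool += (2, 1, 0, 0) = (4, 3, 2, 3)
  task-3 needs (3, 2, 1, 0) <= (4, 3, 2, 3) -> finishes; pool += (1, 1, 1, 0) = (5, 4, 3, 3)
  task-4 needs (2, 0, 2, 3) <= (5, 4, 3, 3) -> finishes; pool += (1, 0, 2, 1) = (6, 4, 5, 4)
  task-1 needs (2, 3, 2, 1) <= (6, 4, 5, 4) -> finishes; pool += (0, 1, 0, 0) = (6, 5, 5, 4)
The blocked processes can never fit:
  blocked: task-5 wants (2, 1, 5, 5), pool (6, 5, 5, 4) — not enough type-A units
  blocked: task-2 wants (0, 0, 5, 5), pool (6, 5, 5, 4) — not enough type-A units


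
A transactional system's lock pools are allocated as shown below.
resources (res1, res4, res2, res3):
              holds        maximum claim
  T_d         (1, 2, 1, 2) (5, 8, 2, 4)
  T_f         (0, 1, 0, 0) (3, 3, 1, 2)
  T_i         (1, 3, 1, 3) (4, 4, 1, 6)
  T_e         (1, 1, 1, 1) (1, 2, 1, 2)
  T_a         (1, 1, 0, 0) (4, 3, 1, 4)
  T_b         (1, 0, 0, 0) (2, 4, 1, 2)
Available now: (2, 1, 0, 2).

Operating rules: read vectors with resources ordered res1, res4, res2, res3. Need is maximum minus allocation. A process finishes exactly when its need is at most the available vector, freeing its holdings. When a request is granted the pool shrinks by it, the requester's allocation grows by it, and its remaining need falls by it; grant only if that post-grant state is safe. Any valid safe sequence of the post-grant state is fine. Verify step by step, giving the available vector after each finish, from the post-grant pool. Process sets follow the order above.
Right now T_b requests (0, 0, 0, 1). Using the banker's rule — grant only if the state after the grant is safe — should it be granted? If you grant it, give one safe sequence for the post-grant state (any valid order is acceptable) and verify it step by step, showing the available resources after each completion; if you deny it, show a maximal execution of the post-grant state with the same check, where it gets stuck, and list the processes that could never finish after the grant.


DENY — the pretend-granted state is unsafe.
Key observation: after T_e, T_f the pool peaks at (3, 3, 1, 2), and each blocked process is short somewhere: T_d on res1, res4; T_i on res3; T_a on res3; T_b on res4.
On the post-grant state, T_e, T_f is a maximal run — nothing extends it. Verifying each step:
  pool = (2, 1, 0, 1)
  T_e: need (0, 1, 0, 1) fits (2, 1, 0, 1); releases (1, 1, 1, 1), pool now (3, 2, 1, 2)
  T_f: need (3, 2, 1, 2) fits (3, 2, 1, 2); releases (0, 1, 0, 0), pool now (3, 3, 1, 2)
  T_d cannot run: need (4, 6, 1, 2) vs free (3, 3, 1, 2) (insufficient res1 and res4)
  T_i cannot run: need (3, 1, 0, 3) vs free (3, 3, 1, 2) (insufficient res3)
  T_a cannot run: need (3, 2, 1, 4) vs free (3, 3, 1, 2) (insufficient res3)
  T_b cannot run: need (1, 4, 1, 1) vs free (3, 3, 1, 2) (insufficient res4)
Processes that could never finish after the grant: T_d, T_i, T_a and T_b.


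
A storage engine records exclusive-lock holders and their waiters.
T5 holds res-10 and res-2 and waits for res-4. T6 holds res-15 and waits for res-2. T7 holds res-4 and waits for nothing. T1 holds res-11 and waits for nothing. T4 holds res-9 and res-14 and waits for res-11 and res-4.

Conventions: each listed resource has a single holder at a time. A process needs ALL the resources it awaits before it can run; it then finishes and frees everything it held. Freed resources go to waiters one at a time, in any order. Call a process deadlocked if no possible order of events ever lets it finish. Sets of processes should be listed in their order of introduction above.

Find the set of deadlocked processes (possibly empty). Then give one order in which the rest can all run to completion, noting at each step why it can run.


The deadlocked set is empty.
Key observation: no waiting chain loops back on itself — every chain ends at a process that waits on nothing, so everyone eventually runs.
The rest can finish in the order T7, T1, T5, T4, T6.
Check, step by step:
  run T7 (it waits on nothing); releases res-4
  run T1 (it waits on nothing); releases res-11
  T5 waits on res-4 — all released -> runs and releases res-10 and res-2
  T4 waits on res-11 and res-4 — all released -> runs and releases res-9 and res-14
  T6 waits on res-2 — all released -> runs and releases res-15


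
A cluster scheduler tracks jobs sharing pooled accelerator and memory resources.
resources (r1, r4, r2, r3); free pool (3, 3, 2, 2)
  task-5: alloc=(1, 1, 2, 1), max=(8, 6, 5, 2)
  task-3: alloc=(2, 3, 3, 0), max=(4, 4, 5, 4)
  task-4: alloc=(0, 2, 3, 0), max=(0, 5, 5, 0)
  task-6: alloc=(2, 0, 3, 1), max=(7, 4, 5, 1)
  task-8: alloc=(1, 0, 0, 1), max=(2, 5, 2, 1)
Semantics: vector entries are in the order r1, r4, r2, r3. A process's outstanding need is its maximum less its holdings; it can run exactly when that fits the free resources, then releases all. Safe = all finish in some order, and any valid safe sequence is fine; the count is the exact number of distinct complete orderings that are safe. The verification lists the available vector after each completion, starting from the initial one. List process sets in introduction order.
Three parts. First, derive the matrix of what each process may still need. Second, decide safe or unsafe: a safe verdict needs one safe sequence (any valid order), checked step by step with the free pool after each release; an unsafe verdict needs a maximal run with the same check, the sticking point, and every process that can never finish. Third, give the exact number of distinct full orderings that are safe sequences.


(1) Outstanding need per process (order r1, r4, r2, r3):
  task-5: (7, 5, 3, 1)
  task-3: (2, 1, 2, 4)
  task-4: (0, 3, 2, 0)
  task-6: (5, 4, 2, 0)
  task-8: (1, 5, 2, 0)
(2) UNSAFE — no complete ordering exists.
Key observation: after task-4, task-8 the pool peaks at (4, 5, 5, 3), and each blocked process is short somewhere: task-5 on r1; task-3 on r3; task-6 on r1.
The run task-4, task-8 cannot be extended any further. Check, step by step:
  pool = (3, 3, 2, 2)
  run task-4 (needs (0, 3, 2, 0), free (3, 3, 2, 2)); after release of (0, 2, 3, 0) the pool is (3, 5, 5, 2)
  run task-8 (needs (1, 5, 2, 0), free (3, 5, 5, 2)); after release of (1, 0, 0, 1) the pool is (4, 5, 5, 3)
  blocked: task-5 wants (7, 5, 3, 1), pool (4, 5, 5, 3) — not enough r1
  blocked: task-3 wants (2, 1, 2, 4), pool (4, 5, 5, 3) — not enough r3
  blocked: task-6 wants (5, 4, 2, 0), pool (4, 5, 5, 3) — not enough r1
Permanently blocked: task-5, task-3 and task-6.
(3) Precisely 0 of the possible complete orderings are safe sequences.


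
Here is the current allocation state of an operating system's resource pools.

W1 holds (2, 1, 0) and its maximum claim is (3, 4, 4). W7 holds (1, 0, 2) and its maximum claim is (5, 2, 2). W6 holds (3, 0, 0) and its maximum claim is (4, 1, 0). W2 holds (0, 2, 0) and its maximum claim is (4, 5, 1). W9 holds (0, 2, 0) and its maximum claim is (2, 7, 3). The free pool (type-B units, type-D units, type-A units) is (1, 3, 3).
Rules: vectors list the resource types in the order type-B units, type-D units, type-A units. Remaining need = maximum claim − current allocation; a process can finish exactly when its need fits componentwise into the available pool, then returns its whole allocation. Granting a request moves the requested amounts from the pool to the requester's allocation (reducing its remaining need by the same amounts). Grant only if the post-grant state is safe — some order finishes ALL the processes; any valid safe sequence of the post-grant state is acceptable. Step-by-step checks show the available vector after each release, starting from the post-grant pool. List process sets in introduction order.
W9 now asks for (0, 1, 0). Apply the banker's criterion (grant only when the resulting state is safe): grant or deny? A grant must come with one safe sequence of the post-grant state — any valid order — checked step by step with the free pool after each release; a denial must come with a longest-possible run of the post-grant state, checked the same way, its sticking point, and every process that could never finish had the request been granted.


DENY. Granting would leave the state unsafe.
Key observation: type-D units is the bottleneck — with W6, W7 done the pool holds (5, 2, 5), short of every remaining need.
Pretend the grant happened; the run W6, W7 goes as far as possible. Walking it through:
  pool = (1, 2, 3)
  W6 needs (1, 1, 0) <= (1, 2, 3) -> finishes; pool += (3, 0, 0) = (4, 2, 3)
  W7 needs (4, 2, 0) <= (4, 2, 3) -> finishes; pool += (1, 0, 2) = (5, 2, 5)
  blocked: W1 wants (1, 3, 4), pool (5, 2, 5) — not enough type-D units
  blocked: W2 wants (4, 3, 1), pool (5, 2, 5) — not enough type-D units
  blocked: W9 wants (2, 4, 3), pool (5, 2, 5) — not enough type-D units
Post-grant, the permanently blocked set is W1, W2 and W9.


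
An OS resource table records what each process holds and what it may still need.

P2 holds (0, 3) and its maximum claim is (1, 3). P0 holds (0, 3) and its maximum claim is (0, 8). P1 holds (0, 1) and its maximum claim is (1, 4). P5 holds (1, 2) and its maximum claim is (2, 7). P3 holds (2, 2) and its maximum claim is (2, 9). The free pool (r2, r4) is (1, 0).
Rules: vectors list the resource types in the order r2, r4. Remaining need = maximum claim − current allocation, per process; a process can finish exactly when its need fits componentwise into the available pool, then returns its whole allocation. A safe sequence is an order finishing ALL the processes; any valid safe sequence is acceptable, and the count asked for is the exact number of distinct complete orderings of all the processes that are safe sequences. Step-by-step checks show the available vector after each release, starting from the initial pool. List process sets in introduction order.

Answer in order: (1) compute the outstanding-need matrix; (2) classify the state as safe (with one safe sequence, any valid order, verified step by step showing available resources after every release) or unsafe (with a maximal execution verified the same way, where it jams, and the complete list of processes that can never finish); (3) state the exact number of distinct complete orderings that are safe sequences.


(1) Need matrix, components ordered r2, r4:
  P2: (1, 0)
  P0: (0, 5)
  P1: (1, 3)
  P5: (1, 5)
  P3: (0, 7)
(2) UNSAFE — no complete ordering exists.
Key observation: no order helps: past P2, P1, the free pool tops out at (1, 4), below what each blocked process needs in r4.
The run P2, P1 cannot be extended any further. Step-by-step check:
  pool = (1, 0)
  run P2 (needs (1, 0), free (1, 0)); after release of (0, 3) the pool is (1, 3)
  run P1 (needs (1, 3), free (1, 3)); after release of (0, 1) the pool is (1, 4)
  P0 still needs (0, 5) but only (1, 4) is free — short on r4
  P5 still needs (1, 5) but only (1, 4) is free — short on r4
  P3 still needs (0, 7) but only (1, 4) is free — short on r4
Processes that can never finish: P0, P5 and P3.
(3) Precisely 0 of the possible complete orderings are safe sequences.


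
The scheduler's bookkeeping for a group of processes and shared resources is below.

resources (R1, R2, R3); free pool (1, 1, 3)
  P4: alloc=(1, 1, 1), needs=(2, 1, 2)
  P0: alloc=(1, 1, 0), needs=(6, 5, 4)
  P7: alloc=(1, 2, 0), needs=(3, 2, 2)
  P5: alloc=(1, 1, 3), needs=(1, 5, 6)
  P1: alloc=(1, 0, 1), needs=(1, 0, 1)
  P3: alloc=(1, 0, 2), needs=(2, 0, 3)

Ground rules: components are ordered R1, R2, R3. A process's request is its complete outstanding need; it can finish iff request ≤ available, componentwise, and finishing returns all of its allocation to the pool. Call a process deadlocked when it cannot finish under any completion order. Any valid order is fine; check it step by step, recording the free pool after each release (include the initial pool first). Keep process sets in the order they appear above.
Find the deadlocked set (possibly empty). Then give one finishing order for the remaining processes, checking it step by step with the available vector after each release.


Deadlocked set: P0 and P5.
Key observation: the pool after P1, P4, P7, P3 is (5, 4, 7); every surviving request exceeds it in R2, so progress ends there.
The rest can finish in the order P1, P4, P7, P3. Check, step by step:
  pool = (1, 1, 3)
  run P1 (needs (1, 0, 1), free (1, 1, 3)); after release of (1, 0, 1) the pool is (2, 1, 4)
  run P4 (needs (2, 1, 2), free (2, 1, 4)); after release of (1, 1, 1) the pool is (3, 2, 5)
  run P7 (needs (3, 2, 2), free (3, 2, 5)); after release of (1, 2, 0) the pool is (4, 4, 5)
  run P3 (needs (2, 0, 3), free (4, 4, 5)); after release of (1, 0, 2) the pool is (5, 4, 7)
The stuck group stays short no matter what:
  blocked: P0 wants (6, 5, 4), pool (5, 4, 7) — not enough R1 and R2
  blocked: P5 wants (1, 5, 6), pool (5, 4, 7) — not enough R2


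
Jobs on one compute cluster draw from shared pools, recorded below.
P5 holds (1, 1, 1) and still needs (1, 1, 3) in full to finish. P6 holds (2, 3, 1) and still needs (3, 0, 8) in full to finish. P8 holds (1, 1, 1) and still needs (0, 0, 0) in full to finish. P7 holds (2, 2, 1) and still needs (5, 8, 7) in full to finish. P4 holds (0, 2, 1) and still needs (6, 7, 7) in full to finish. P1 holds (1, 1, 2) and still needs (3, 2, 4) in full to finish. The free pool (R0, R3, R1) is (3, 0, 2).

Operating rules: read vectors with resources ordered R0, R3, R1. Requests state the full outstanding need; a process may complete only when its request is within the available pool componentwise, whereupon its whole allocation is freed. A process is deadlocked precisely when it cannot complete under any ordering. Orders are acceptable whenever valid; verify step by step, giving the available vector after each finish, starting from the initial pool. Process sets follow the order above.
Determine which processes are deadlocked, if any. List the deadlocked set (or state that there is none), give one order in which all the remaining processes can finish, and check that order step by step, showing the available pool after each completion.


Deadlocked: P6, P7 and P4.
Key observation: P8, P5, P1 can finish, but then (6, 3, 6) is all there is, and the blocked group's R1 demands exceed it.
The rest can finish in the order P8, P5, P1. Step-by-step check:
  pool = (3, 0, 2)
  P8: need (0, 0, 0) fits (3, 0, 2); releases (1, 1, 1), pool now (4, 1, 3)
  P5: need (1, 1, 3) fits (4, 1, 3); releases (1, 1, 1), pool now (5, 2, 4)
  P1: need (3, 2, 4) fits (5, 2, 4); releases (1, 1, 2), pool now (6, 3, 6)
The blocked processes can never fit:
  P6 still needs (3, 0, 8) but only (6, 3, 6) is free — short on R1
  P7 still needs (5, 8, 7) but only (6, 3, 6) is free — short on R3 and R1
  P4 still needs (6, 7, 7) but only (6, 3, 6) is free — short on R3 and R1


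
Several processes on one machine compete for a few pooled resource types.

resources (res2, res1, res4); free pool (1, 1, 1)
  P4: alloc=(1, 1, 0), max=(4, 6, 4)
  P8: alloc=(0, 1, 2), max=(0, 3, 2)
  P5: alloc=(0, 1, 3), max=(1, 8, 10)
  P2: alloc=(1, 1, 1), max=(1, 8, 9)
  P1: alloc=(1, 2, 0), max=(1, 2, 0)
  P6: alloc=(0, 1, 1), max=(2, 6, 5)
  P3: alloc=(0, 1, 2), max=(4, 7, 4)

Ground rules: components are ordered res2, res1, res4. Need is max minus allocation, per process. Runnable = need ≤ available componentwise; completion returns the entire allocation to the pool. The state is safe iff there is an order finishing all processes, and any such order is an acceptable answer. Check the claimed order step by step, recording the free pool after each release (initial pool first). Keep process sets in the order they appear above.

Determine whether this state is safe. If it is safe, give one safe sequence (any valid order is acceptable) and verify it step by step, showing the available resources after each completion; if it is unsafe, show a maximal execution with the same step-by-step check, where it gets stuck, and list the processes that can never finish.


The state is UNSAFE.
Key observation: res1 is the bottleneck — with P1, P8 done the pool holds (2, 4, 3), short of every remaining need.
A maximal execution: P1, P8 — then nothing else fits. Check, step by step:
  pool = (1, 1, 1)
  run P1 (needs (0, 0, 0), free (1, 1, 1)); after release of (1, 2, 0) the pool is (2, 3, 1)
  run P8 (needs (0, 2, 0), free (2, 3, 1)); after release of (0, 1, 2) the pool is (2, 4, 3)
  blocked: P4 wants (3, 5, 4), pool (2, 4, 3) — not enough res2, res1 and res4
  blocked: P5 wants (1, 7, 7), pool (2, 4, 3) — not enough res1 and res4
  blocked: P2 wants (0, 7, 8), pool (2, 4, 3) — not enough res1 and res4
  blocked: P6 wants (2, 5, 4), pool (2, 4, 3) — not enough res1 and res4
  blocked: P3 wants (4, 6, 2), pool (2, 4, 3) — not enough res2 and res1
Permanently blocked: P4, P5, P2, P6 and P3.


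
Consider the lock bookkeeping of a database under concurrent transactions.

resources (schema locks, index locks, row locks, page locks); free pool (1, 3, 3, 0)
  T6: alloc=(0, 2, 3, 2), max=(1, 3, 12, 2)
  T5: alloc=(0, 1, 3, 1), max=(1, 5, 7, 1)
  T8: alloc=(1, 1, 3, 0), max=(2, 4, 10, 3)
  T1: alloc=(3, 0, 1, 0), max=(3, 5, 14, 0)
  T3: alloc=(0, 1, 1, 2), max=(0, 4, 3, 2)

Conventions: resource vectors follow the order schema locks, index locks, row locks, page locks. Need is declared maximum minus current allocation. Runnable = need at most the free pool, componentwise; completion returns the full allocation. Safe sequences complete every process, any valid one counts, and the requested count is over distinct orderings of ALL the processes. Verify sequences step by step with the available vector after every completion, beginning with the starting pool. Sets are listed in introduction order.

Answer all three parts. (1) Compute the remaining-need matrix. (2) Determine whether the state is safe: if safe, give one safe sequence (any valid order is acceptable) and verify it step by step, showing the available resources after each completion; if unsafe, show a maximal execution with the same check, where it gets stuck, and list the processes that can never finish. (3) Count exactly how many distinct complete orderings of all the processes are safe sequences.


(1) Need matrix, components ordered schema locks, index locks, row locks, page locks:
  T6: (1, 1, 9, 0)
  T5: (1, 4, 4, 0)
  T8: (1, 3, 7, 3)
  T1: (0, 5, 13, 0)
  T3: (0, 3, 2, 0)
(2) The state is SAFE; one workable sequence: T3, T5, T8, T6, T1.
Key observation: T3 is the earliest step where a requested resource binds exactly: need (0, 3, 2, 0), pool (1, 3, 3, 0) at its turn.
Walking it through:
  pool = (1, 3, 3, 0)
  T3: need (0, 3, 2, 0) fits (1, 3, 3, 0); releases (0, 1, 1, 2), pool now (1, 4, 4, 2)
  T5: need (1, 4, 4, 0) fits (1, 4, 4, 2); releases (0, 1, 3, 1), pool now (1, 5, 7, 3)
  T8: need (1, 3, 7, 3) fits (1, 5, 7, 3); releases (1, 1, 3, 0), pool now (2, 6, 10, 3)
  T6: need (1, 1, 9, 0) fits (2, 6, 10, 3); releases (0, 2, 3, 2), pool now (2, 8, 13, 5)
  T1: need (0, 5, 13, 0) fits (2, 8, 13, 5); releases (3, 0, 1, 0), pool now (5, 8, 14, 5)
(3) The exact count: 1 of the possible complete orderings is a safe sequence.


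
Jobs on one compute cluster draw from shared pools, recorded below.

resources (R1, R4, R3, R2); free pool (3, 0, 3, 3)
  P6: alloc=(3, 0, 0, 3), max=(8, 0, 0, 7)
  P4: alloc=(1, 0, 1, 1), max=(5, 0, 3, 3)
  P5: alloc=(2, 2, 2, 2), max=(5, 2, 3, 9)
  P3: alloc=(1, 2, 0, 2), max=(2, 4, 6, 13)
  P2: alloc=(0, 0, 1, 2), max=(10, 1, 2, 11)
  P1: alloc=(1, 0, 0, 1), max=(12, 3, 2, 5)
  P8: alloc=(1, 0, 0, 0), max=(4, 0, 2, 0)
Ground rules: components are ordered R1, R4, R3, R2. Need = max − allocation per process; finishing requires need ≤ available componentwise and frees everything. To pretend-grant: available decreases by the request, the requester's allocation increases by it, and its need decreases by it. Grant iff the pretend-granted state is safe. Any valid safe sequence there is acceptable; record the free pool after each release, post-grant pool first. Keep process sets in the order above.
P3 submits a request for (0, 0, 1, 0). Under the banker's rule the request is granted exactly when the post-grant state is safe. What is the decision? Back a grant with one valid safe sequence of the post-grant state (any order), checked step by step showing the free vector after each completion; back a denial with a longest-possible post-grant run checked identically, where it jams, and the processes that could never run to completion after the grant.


GRANT. The post-grant state is safe; one safe sequence: P8, P4, P6, P5, P2, P3, P1.
Key observation: even at the reduced pool (3, 0, 2, 3), P8 fits immediately, so safety survives the grant.
Step-by-step check of the post-grant state:
  pool = (3, 0, 2, 3)
  run P8 (needs (3, 0, 2, 0), free (3, 0, 2, 3)); after release of (1, 0, 0, 0) the pool is (4, 0, 2, 3)
  run P4 (needs (4, 0, 2, 2), free (4, 0, 2, 3)); after release of (1, 0, 1, 1) the pool is (5, 0, 3, 4)
  run P6 (needs (5, 0, 0, 4), free (5, 0, 3, 4)); after release of (3, 0, 0, 3) the pool is (8, 0, 3, 7)
  run P5 (needs (3, 0, 1, 7), free (8, 0, 3, 7)); after release of (2, 2, 2, 2) the pool is (10, 2, 5, 9)
  run P2 (needs (10, 1, 1, 9), free (10, 2, 5, 9)); after release of (0, 0, 1, 2) the pool is (10, 2, 6, 11)
  run P3 (needs (1, 2, 5, 11), free (10, 2, 6, 11)); after release of (1, 2, 1, 2) the pool is (11, 4, 7, 13)
  run P1 (needs (11, 3, 2, 4), free (11, 4, 7, 13)); after release of (1, 0, 0, 1) the pool is (12, 4, 7, 14)
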